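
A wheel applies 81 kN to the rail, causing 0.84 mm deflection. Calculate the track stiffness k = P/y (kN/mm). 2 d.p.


Track stiffness k = P / y
k = 81 / 0.84
k = 96.43 kN/mm

96.43


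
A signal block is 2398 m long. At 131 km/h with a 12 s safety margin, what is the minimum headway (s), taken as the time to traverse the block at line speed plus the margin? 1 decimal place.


V = 131 / 3.6 = 36.3889 m/s
Block traversal time = 2398 / 36.3889 = 65.8992 s
Headway = 65.8992 + 12
Headway = 77.9 s

77.9


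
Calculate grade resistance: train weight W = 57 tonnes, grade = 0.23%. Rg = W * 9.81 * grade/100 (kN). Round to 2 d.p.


Rg = W * 9.81 * grade / 100
Rg = 57 * 9.81 * 0.23 / 100
Rg = 559.17 * 0.0023
Rg = 1.29 kN

1.29


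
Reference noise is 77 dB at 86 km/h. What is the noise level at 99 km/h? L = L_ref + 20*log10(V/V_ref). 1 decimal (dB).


V/V_ref = 99 / 86 = 1.151163
log10(1.151163) = 0.061137
20 * 0.061137 = 1.2227
L = 77 + 1.2227 = 78.2 dB

78.2


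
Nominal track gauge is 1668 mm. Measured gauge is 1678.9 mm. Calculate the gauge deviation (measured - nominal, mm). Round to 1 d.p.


Deviation = measured - nominal
Deviation = 1678.9 - 1668
Deviation = 10.9 mm

10.9


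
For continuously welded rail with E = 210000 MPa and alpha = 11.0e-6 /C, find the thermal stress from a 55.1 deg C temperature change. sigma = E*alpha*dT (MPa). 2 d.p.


sigma = E * alpha * dT
sigma = 210000 * 11.0e-6 * 55.1
sigma = 2.31 * 55.1
sigma = 127.28 MPa

127.28


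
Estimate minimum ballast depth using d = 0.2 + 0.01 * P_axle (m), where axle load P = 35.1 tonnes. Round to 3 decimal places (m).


d = 0.2 + 0.01 * 35.1
d = 0.2 + 0.351
d = 0.551 m

0.551


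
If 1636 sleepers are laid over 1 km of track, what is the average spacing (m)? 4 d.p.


Spacing = 1000 m / number of sleepers
Spacing = 1000 / 1636
Spacing = 0.6112 m

0.6112


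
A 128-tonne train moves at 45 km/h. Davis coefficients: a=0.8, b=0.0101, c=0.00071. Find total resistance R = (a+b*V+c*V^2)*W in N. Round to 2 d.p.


b*V = 0.0101 * 45 = 0.4545
c*V^2 = 0.00071 * 2025 = 1.43775
R_per_t = 0.8 + 0.4545 + 1.43775 = 2.69225 N/t
R_total = 2.69225 * 128 = 344.61 N

344.61


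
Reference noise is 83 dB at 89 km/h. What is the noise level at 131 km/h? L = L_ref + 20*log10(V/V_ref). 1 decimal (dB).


V/V_ref = 131 / 89 = 1.47191
log10(1.47191) = 0.167881
20 * 0.167881 = 3.3576
L = 83 + 3.3576 = 86.4 dB

86.4


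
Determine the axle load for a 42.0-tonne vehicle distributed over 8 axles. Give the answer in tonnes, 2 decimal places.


Load per axle = total weight / number of axles
Load = 42.0 / 8
Load = 5.25 tonnes

5.25


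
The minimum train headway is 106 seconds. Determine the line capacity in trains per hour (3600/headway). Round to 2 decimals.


Capacity = 3600 / headway
Capacity = 3600 / 106
Capacity = 33.96 trains/hour

33.96


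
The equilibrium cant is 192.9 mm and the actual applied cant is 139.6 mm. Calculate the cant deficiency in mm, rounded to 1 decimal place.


Cant deficiency = equilibrium cant - actual cant
CD = 192.9 - 139.6
CD = 53.3 mm

53.3


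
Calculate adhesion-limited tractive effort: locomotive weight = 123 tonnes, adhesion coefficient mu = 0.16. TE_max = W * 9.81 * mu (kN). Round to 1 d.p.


TE_max = W * g * mu
TE_max = 123 * 9.81 * 0.16
TE_max = 1206.63 * 0.16
TE_max = 193.1 kN

193.1


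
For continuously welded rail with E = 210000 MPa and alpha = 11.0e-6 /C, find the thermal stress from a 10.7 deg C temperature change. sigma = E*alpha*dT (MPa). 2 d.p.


sigma = E * alpha * dT
sigma = 210000 * 11.0e-6 * 10.7
sigma = 2.31 * 10.7
sigma = 24.72 MPa

24.72


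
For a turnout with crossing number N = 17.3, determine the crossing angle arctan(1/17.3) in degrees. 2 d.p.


1/N = 1/17.3 = 0.057803
angle = arctan(0.057803) = 0.057739 rad
angle = 0.057739 * 180/pi = 3.31 degrees

3.31


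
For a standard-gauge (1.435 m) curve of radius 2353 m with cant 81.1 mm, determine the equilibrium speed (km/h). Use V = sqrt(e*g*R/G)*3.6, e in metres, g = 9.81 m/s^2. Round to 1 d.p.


Convert cant: e = 81.1 mm = 0.0811 m
V_ms = sqrt(0.0811 * 9.81 * 2353 / 1.435)
V_ms = sqrt(1304.547472) = 36.1185 m/s
V = 36.1185 * 3.6 = 130.0 km/h

130.0


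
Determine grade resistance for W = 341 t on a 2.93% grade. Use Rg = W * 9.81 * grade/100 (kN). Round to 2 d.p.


Rg = W * 9.81 * grade / 100
Rg = 341 * 9.81 * 2.93 / 100
Rg = 3345.21 * 0.0293
Rg = 98.01 kN

98.01


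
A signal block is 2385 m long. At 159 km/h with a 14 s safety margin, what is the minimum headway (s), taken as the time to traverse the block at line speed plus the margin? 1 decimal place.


V = 159 / 3.6 = 44.1667 m/s
Block traversal time = 2385 / 44.1667 = 54.0 s
Headway = 54.0 + 14
Headway = 68.0 s

68.0


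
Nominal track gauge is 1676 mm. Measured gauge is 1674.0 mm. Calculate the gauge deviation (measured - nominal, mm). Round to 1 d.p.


Deviation = measured - nominal
Deviation = 1674.0 - 1676
Deviation = -2.0 mm

-2.0


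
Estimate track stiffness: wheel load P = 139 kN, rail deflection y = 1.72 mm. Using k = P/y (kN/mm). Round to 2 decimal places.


Track stiffness k = P / y
k = 139 / 1.72
k = 80.81 kN/mm

80.81


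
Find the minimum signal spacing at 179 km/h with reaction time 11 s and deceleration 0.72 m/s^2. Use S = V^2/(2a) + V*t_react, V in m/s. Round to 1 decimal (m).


V = 179 / 3.6 = 49.7222 m/s
Braking distance = 49.7222^2 / (2*0.72) = 1716.8746 m
Sighting distance = 49.7222 * 11 = 546.9444 m
S = 1716.8746 + 546.9444 = 2263.8 m

2263.8


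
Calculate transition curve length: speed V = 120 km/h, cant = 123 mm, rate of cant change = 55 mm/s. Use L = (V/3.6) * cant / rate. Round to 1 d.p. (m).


Convert speed: V = 120 / 3.6 = 33.3333 m/s
L = 33.3333 * 123 / 55
L = 4100.0 / 55
L = 74.5 m

74.5


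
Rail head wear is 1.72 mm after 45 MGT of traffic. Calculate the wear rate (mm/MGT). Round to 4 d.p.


Wear rate = total wear / cumulative tonnage
Rate = 1.72 / 45
Rate = 0.0382 mm/MGT

0.0382


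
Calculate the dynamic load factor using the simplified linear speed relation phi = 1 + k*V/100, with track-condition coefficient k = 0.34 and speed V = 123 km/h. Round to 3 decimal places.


phi = 1 + k * V / 100
phi = 1 + 0.34 * 123 / 100
phi = 1 + 0.4182
phi = 1.418

1.418


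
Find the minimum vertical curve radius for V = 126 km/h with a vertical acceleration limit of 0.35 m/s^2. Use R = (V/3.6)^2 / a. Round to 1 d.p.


Convert speed: V = 126 / 3.6 = 35.0 m/s
V^2 = 1225.0 m^2/s^2
R_v = 1225.0 / 0.35
R_v = 3500.0 m

3500.0


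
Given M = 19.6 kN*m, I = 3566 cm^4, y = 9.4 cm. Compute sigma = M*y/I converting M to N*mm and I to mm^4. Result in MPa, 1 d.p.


Convert units:
M = 19.6 kN*m = 19600000 N*mm
y = 9.4 cm = 94 mm
I = 3566 cm^4 = 35660000 mm^4
sigma = 19600000 * 94 / 35660000
sigma = 51.7 MPa

51.7


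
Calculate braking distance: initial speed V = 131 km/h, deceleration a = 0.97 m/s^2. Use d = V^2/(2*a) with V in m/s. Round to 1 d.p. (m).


Convert speed: V = 131 / 3.6 = 36.3889 m/s
V^2 = 1324.1512
d = 1324.1512 / (2 * 0.97)
d = 1324.1512 / 1.94
d = 682.6 m

682.6


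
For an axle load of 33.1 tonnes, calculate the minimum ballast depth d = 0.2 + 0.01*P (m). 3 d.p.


d = 0.2 + 0.01 * 33.1
d = 0.2 + 0.331
d = 0.531 m

0.531


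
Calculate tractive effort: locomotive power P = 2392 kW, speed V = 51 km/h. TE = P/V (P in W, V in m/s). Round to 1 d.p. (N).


Convert: P = 2392 kW = 2392000 W
V = 51 / 3.6 = 14.1667 m/s
TE = 2392000 / 14.1667
TE = 168847.1 N

168847.1


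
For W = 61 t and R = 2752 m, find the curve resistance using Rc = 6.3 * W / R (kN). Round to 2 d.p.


Rc = 6.3 * W / R
Rc = 6.3 * 61 / 2752
Rc = 384.3 / 2752
Rc = 0.14 kN

0.14


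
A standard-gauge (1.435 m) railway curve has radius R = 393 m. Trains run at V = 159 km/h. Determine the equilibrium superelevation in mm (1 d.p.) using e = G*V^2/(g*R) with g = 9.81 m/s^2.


Convert speed: V = 159 / 3.6 = 44.1667 m/s
Apply formula: e = 1.435 * 44.1667^2 / (9.81 * 393)
e = 1.435 * 1950.6944 / 3855.33
e = 0.726072 m = 726.1 mm

726.1


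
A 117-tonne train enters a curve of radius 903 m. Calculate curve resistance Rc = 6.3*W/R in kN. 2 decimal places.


Rc = 6.3 * W / R
Rc = 6.3 * 117 / 903
Rc = 737.1 / 903
Rc = 0.82 kN

0.82


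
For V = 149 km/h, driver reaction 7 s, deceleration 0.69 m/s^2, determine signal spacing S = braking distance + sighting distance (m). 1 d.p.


V = 149 / 3.6 = 41.3889 m/s
Braking distance = 41.3889^2 / (2*0.69) = 1241.3334 m
Sighting distance = 41.3889 * 7 = 289.7222 m
S = 1241.3334 + 289.7222 = 1531.1 m

1531.1


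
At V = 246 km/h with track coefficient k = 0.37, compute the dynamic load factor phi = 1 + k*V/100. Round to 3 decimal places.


phi = 1 + k * V / 100
phi = 1 + 0.37 * 246 / 100
phi = 1 + 0.9102
phi = 1.910

1.910


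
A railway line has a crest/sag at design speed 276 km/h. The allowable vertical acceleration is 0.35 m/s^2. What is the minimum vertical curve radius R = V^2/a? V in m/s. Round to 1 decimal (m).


Convert speed: V = 276 / 3.6 = 76.6667 m/s
V^2 = 5877.7778 m^2/s^2
R_v = 5877.7778 / 0.35
R_v = 16793.7 m

16793.7


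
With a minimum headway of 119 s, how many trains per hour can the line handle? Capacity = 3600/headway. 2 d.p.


Capacity = 3600 / headway
Capacity = 3600 / 119
Capacity = 30.25 trains/hour

30.25


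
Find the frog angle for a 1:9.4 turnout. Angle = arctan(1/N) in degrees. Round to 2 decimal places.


1/N = 1/9.4 = 0.106383
angle = arctan(0.106383) = 0.105984 rad
angle = 0.105984 * 180/pi = 6.07 degrees

6.07


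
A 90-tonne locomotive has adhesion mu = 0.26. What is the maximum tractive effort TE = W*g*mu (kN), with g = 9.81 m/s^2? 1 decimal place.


TE_max = W * g * mu
TE_max = 90 * 9.81 * 0.26
TE_max = 882.9 * 0.26
TE_max = 229.6 kN

229.6


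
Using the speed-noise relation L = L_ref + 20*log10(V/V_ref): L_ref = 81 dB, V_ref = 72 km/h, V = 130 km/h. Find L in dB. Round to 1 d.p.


V/V_ref = 130 / 72 = 1.805556
log10(1.805556) = 0.256611
20 * 0.256611 = 5.1322
L = 81 + 5.1322 = 86.1 dB

86.1


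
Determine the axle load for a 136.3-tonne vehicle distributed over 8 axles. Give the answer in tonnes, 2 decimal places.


Load per axle = total weight / number of axles
Load = 136.3 / 8
Load = 17.04 tonnes

17.04


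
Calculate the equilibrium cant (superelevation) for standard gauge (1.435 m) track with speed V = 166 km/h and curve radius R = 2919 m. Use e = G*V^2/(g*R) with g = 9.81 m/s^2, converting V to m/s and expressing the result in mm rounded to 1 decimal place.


Convert speed: V = 166 / 3.6 = 46.1111 m/s
Apply formula: e = 1.435 * 46.1111^2 / (9.81 * 2919)
e = 1.435 * 2126.2346 / 28635.39
e = 0.106552 m = 106.6 mm

106.6


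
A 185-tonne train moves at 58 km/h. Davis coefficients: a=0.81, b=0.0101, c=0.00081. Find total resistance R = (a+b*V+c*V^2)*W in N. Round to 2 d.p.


b*V = 0.0101 * 58 = 0.5858
c*V^2 = 0.00081 * 3364 = 2.72484
R_per_t = 0.81 + 0.5858 + 2.72484 = 4.12064 N/t
R_total = 4.12064 * 185 = 762.32 N

762.32


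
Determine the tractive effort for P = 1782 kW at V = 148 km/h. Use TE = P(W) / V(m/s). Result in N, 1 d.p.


Convert: P = 1782 kW = 1782000 W
V = 148 / 3.6 = 41.1111 m/s
TE = 1782000 / 41.1111
TE = 43345.9 N

43345.9


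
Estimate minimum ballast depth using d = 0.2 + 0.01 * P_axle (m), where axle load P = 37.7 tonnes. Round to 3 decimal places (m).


d = 0.2 + 0.01 * 37.7
d = 0.2 + 0.377
d = 0.577 m

0.577


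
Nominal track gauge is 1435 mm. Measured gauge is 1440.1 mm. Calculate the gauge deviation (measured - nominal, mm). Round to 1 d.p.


Deviation = measured - nominal
Deviation = 1440.1 - 1435
Deviation = 5.1 mm

5.1


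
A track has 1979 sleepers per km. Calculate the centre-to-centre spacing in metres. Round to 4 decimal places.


Spacing = 1000 m / number of sleepers
Spacing = 1000 / 1979
Spacing = 0.5053 m

0.5053


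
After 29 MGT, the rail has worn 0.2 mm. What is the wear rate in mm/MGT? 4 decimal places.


Wear rate = total wear / cumulative tonnage
Rate = 0.2 / 29
Rate = 0.0069 mm/MGT

0.0069


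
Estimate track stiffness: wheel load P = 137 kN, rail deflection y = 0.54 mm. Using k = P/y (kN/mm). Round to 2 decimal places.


Track stiffness k = P / y
k = 137 / 0.54
k = 253.70 kN/mm

253.70


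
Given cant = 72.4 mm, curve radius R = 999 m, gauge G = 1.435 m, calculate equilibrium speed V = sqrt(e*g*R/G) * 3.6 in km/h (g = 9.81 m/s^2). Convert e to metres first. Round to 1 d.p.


Convert cant: e = 72.4 mm = 0.0724 m
V_ms = sqrt(0.0724 * 9.81 * 999 / 1.435)
V_ms = sqrt(494.44861) = 22.2362 m/s
V = 22.2362 * 3.6 = 80.1 km/h

80.1


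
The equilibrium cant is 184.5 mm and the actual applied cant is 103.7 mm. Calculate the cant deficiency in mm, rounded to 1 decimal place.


Cant deficiency = equilibrium cant - actual cant
CD = 184.5 - 103.7
CD = 80.8 mm

80.8


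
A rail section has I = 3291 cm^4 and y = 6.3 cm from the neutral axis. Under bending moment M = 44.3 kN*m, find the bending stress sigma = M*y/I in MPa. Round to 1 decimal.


Convert units:
M = 44.3 kN*m = 44300000 N*mm
y = 6.3 cm = 63 mm
I = 3291 cm^4 = 32910000 mm^4
sigma = 44300000 * 63 / 32910000
sigma = 84.8 MPa

84.8


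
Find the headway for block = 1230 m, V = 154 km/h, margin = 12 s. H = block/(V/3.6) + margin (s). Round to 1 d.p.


V = 154 / 3.6 = 42.7778 m/s
Block traversal time = 1230 / 42.7778 = 28.7532 s
Headway = 28.7532 + 12
Headway = 40.8 s

40.8


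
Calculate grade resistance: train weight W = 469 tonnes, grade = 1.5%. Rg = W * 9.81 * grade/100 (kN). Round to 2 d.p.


Rg = W * 9.81 * grade / 100
Rg = 469 * 9.81 * 1.5 / 100
Rg = 4600.89 * 0.015
Rg = 69.01 kN

69.01


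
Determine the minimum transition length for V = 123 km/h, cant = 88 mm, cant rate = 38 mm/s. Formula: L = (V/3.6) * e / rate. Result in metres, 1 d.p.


Convert speed: V = 123 / 3.6 = 34.1667 m/s
L = 34.1667 * 88 / 38
L = 3006.6667 / 38
L = 79.1 m

79.1


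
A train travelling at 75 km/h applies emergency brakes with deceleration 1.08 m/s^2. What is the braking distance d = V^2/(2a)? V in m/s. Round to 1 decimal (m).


Convert speed: V = 75 / 3.6 = 20.8333 m/s
V^2 = 434.0278
d = 434.0278 / (2 * 1.08)
d = 434.0278 / 2.16
d = 200.9 m

200.9


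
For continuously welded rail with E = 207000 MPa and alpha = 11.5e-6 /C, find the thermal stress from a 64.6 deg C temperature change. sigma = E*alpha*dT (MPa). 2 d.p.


sigma = E * alpha * dT
sigma = 207000 * 11.5e-6 * 64.6
sigma = 2.3805 * 64.6
sigma = 153.78 MPa

153.78


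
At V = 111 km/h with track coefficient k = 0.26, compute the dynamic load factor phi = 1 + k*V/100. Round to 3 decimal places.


phi = 1 + k * V / 100
phi = 1 + 0.26 * 111 / 100
phi = 1 + 0.2886
phi = 1.289

1.289


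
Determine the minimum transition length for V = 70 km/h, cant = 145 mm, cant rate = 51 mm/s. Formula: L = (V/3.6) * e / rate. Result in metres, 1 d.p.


Convert speed: V = 70 / 3.6 = 19.4444 m/s
L = 19.4444 * 145 / 51
L = 2819.4444 / 51
L = 55.3 m

55.3


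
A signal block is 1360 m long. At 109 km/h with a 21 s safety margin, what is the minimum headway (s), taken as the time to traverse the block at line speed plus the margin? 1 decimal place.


V = 109 / 3.6 = 30.2778 m/s
Block traversal time = 1360 / 30.2778 = 44.9174 s
Headway = 44.9174 + 21
Headway = 65.9 s

65.9


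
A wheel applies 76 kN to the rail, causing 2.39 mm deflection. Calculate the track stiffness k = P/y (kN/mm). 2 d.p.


Track stiffness k = P / y
k = 76 / 2.39
k = 31.80 kN/mm

31.80


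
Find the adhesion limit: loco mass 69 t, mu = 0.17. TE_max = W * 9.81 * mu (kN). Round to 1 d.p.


TE_max = W * g * mu
TE_max = 69 * 9.81 * 0.17
TE_max = 676.89 * 0.17
TE_max = 115.1 kN

115.1


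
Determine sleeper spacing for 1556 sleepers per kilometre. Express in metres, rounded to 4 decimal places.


Spacing = 1000 m / number of sleepers
Spacing = 1000 / 1556
Spacing = 0.6427 m

0.6427


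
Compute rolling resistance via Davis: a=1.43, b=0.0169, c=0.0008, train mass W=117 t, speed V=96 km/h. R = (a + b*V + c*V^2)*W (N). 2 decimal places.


b*V = 0.0169 * 96 = 1.6224
c*V^2 = 0.0008 * 9216 = 7.3728
R_per_t = 1.43 + 1.6224 + 7.3728 = 10.4252 N/t
R_total = 10.4252 * 117 = 1219.75 N

1219.75


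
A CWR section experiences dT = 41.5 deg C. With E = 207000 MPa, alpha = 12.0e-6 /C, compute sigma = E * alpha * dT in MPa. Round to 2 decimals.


sigma = E * alpha * dT
sigma = 207000 * 12.0e-6 * 41.5
sigma = 2.484 * 41.5
sigma = 103.09 MPa

103.09


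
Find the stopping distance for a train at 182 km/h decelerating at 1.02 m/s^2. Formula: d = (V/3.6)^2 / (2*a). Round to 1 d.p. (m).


Convert speed: V = 182 / 3.6 = 50.5556 m/s
V^2 = 2555.8642
d = 2555.8642 / (2 * 1.02)
d = 2555.8642 / 2.04
d = 1252.9 m

1252.9


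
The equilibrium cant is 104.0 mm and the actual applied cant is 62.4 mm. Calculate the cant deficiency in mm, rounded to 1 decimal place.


Cant deficiency = equilibrium cant - actual cant
CD = 104.0 - 62.4
CD = 41.6 mm

41.6


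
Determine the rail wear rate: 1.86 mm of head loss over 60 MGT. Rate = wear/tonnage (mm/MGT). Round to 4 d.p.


Wear rate = total wear / cumulative tonnage
Rate = 1.86 / 60
Rate = 0.0310 mm/MGT

0.0310


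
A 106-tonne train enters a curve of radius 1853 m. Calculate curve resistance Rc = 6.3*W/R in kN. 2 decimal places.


Rc = 6.3 * W / R
Rc = 6.3 * 106 / 1853
Rc = 667.8 / 1853
Rc = 0.36 kN

0.36


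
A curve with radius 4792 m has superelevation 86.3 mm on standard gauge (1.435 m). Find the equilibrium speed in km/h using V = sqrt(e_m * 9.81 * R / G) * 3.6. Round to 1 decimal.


Convert cant: e = 86.3 mm = 0.0863 m
V_ms = sqrt(0.0863 * 9.81 * 4792 / 1.435)
V_ms = sqrt(2827.123049) = 53.1707 m/s
V = 53.1707 * 3.6 = 191.4 km/h

191.4


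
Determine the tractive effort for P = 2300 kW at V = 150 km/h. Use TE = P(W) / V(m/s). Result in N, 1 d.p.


Convert: P = 2300 kW = 2300000 W
V = 150 / 3.6 = 41.6667 m/s
TE = 2300000 / 41.6667
TE = 55200.0 N

55200.0


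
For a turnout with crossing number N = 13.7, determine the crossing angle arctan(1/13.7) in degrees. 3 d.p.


1/N = 1/13.7 = 0.072993
angle = arctan(0.072993) = 0.072863 rad
angle = 0.072863 * 180/pi = 4.175 degrees

4.175


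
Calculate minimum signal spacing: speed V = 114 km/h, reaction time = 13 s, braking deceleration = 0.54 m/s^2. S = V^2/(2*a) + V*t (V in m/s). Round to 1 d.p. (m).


V = 114 / 3.6 = 31.6667 m/s
Braking distance = 31.6667^2 / (2*0.54) = 928.4979 m
Sighting distance = 31.6667 * 13 = 411.6667 m
S = 928.4979 + 411.6667 = 1340.2 m

1340.2


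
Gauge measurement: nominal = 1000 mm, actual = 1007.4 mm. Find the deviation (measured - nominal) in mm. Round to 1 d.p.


Deviation = measured - nominal
Deviation = 1007.4 - 1000
Deviation = 7.4 mm

7.4


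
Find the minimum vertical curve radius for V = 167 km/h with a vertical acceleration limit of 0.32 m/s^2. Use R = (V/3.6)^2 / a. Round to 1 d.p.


Convert speed: V = 167 / 3.6 = 46.3889 m/s
V^2 = 2151.929 m^2/s^2
R_v = 2151.929 / 0.32
R_v = 6724.8 m

6724.8


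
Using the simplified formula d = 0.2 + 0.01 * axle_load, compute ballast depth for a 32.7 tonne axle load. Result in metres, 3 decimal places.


d = 0.2 + 0.01 * 32.7
d = 0.2 + 0.327
d = 0.527 m

0.527


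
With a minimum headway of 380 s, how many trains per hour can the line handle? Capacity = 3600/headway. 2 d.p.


Capacity = 3600 / headway
Capacity = 3600 / 380
Capacity = 9.47 trains/hour

9.47


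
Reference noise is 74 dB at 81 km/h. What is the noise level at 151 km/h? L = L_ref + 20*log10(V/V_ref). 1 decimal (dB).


V/V_ref = 151 / 81 = 1.864198
log10(1.864198) = 0.270492
20 * 0.270492 = 5.4098
L = 74 + 5.4098 = 79.4 dB

79.4


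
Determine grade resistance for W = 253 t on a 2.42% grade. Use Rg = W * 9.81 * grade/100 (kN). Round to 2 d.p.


Rg = W * 9.81 * grade / 100
Rg = 253 * 9.81 * 2.42 / 100
Rg = 2481.93 * 0.0242
Rg = 60.06 kN

60.06


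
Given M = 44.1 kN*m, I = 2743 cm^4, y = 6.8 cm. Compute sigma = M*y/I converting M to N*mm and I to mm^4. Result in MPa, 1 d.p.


Convert units:
M = 44.1 kN*m = 44100000 N*mm
y = 6.8 cm = 68 mm
I = 2743 cm^4 = 27430000 mm^4
sigma = 44100000 * 68 / 27430000
sigma = 109.3 MPa

109.3


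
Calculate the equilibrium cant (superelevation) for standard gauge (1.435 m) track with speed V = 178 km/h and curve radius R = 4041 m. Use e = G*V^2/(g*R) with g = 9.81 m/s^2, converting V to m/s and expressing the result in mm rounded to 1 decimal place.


Convert speed: V = 178 / 3.6 = 49.4444 m/s
Apply formula: e = 1.435 * 49.4444^2 / (9.81 * 4041)
e = 1.435 * 2444.7531 / 39642.21
e = 0.088497 m = 88.5 mm

88.5


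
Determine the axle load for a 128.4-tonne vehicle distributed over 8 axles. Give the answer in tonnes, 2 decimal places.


Load per axle = total weight / number of axles
Load = 128.4 / 8
Load = 16.05 tonnes

16.05


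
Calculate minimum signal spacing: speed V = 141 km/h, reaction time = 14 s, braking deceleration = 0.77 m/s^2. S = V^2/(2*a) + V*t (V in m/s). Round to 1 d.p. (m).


V = 141 / 3.6 = 39.1667 m/s
Braking distance = 39.1667^2 / (2*0.77) = 996.1219 m
Sighting distance = 39.1667 * 14 = 548.3333 m
S = 996.1219 + 548.3333 = 1544.5 m

1544.5


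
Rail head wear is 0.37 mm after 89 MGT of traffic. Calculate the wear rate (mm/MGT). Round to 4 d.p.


Wear rate = total wear / cumulative tonnage
Rate = 0.37 / 89
Rate = 0.0042 mm/MGT

0.0042


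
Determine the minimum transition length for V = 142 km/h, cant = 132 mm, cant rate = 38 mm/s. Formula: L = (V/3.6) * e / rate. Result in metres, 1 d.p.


Convert speed: V = 142 / 3.6 = 39.4444 m/s
L = 39.4444 * 132 / 38
L = 5206.6667 / 38
L = 137.0 m

137.0


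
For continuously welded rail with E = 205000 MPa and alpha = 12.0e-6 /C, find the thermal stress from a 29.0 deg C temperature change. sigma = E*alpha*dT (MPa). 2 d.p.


sigma = E * alpha * dT
sigma = 205000 * 12.0e-6 * 29.0
sigma = 2.46 * 29.0
sigma = 71.34 MPa

71.34


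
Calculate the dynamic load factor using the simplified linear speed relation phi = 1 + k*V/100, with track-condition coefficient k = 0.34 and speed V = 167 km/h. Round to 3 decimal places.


phi = 1 + k * V / 100
phi = 1 + 0.34 * 167 / 100
phi = 1 + 0.5678
phi = 1.568

1.568


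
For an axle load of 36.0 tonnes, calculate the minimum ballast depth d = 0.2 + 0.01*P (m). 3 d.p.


d = 0.2 + 0.01 * 36.0
d = 0.2 + 0.36
d = 0.560 m

0.560


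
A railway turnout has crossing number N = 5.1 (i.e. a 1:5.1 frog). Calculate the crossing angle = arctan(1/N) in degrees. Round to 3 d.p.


1/N = 1/5.1 = 0.196078
angle = arctan(0.196078) = 0.193622 rad
angle = 0.193622 * 180/pi = 11.094 degrees

11.094


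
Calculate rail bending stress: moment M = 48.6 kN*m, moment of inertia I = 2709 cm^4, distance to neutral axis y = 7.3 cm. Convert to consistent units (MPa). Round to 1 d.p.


Convert units:
M = 48.6 kN*m = 48600000 N*mm
y = 7.3 cm = 73 mm
I = 2709 cm^4 = 27090000 mm^4
sigma = 48600000 * 73 / 27090000
sigma = 131.0 MPa

131.0


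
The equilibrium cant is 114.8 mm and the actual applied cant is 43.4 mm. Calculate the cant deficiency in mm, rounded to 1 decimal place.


Cant deficiency = equilibrium cant - actual cant
CD = 114.8 - 43.4
CD = 71.4 mm

71.4


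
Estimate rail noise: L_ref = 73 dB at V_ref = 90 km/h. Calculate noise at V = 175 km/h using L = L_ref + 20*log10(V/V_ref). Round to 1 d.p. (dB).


V/V_ref = 175 / 90 = 1.944444
log10(1.944444) = 0.288796
20 * 0.288796 = 5.7759
L = 73 + 5.7759 = 78.8 dB

78.8


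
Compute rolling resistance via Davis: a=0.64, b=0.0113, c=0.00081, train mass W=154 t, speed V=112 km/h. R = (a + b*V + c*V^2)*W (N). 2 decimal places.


b*V = 0.0113 * 112 = 1.2656
c*V^2 = 0.00081 * 12544 = 10.16064
R_per_t = 0.64 + 1.2656 + 10.16064 = 12.06624 N/t
R_total = 12.06624 * 154 = 1858.20 N

1858.20


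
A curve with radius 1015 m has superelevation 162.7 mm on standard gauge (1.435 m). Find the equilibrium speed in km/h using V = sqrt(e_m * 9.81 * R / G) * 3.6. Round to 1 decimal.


Convert cant: e = 162.7 mm = 0.1627 m
V_ms = sqrt(0.1627 * 9.81 * 1015 / 1.435)
V_ms = sqrt(1128.939585) = 33.5997 m/s
V = 33.5997 * 3.6 = 121.0 km/h

121.0


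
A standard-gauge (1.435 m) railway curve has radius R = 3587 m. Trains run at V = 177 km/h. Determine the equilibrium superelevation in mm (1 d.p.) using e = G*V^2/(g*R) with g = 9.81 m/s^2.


Convert speed: V = 177 / 3.6 = 49.1667 m/s
Apply formula: e = 1.435 * 49.1667^2 / (9.81 * 3587)
e = 1.435 * 2417.3611 / 35188.47
e = 0.098581 m = 98.6 mm

98.6


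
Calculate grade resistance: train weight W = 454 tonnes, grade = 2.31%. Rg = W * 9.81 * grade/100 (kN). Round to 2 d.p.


Rg = W * 9.81 * grade / 100
Rg = 454 * 9.81 * 2.31 / 100
Rg = 4453.74 * 0.0231
Rg = 102.88 kN

102.88


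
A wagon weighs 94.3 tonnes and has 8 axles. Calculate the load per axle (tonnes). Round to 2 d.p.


Load per axle = total weight / number of axles
Load = 94.3 / 8
Load = 11.79 tonnes

11.79


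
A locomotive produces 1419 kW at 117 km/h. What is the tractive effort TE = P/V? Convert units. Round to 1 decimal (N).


Convert: P = 1419 kW = 1419000 W
V = 117 / 3.6 = 32.5 m/s
TE = 1419000 / 32.5
TE = 43661.5 N

43661.5


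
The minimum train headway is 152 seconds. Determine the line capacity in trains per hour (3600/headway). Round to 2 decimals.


Capacity = 3600 / headway
Capacity = 3600 / 152
Capacity = 23.68 trains/hour

23.68


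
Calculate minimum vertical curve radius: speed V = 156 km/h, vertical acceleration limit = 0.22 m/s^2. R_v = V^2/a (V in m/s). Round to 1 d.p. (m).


Convert speed: V = 156 / 3.6 = 43.3333 m/s
V^2 = 1877.7778 m^2/s^2
R_v = 1877.7778 / 0.22
R_v = 8535.4 m

8535.4


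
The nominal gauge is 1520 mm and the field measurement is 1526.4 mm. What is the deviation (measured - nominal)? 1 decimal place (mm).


Deviation = measured - nominal
Deviation = 1526.4 - 1520
Deviation = 6.4 mm

6.4


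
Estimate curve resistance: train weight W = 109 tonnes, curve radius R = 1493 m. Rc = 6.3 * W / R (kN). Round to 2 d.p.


Rc = 6.3 * W / R
Rc = 6.3 * 109 / 1493
Rc = 686.7 / 1493
Rc = 0.46 kN

0.46


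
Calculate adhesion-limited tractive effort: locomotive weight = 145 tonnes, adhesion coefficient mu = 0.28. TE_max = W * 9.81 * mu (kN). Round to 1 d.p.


TE_max = W * g * mu
TE_max = 145 * 9.81 * 0.28
TE_max = 1422.45 * 0.28
TE_max = 398.3 kN

398.3


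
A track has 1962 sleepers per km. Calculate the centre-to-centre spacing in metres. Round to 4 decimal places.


Spacing = 1000 m / number of sleepers
Spacing = 1000 / 1962
Spacing = 0.5097 m

0.5097


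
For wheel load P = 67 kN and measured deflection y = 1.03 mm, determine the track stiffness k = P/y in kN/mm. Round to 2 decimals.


Track stiffness k = P / y
k = 67 / 1.03
k = 65.05 kN/mm

65.05


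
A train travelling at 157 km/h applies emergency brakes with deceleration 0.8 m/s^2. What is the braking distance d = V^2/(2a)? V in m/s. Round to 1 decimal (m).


Convert speed: V = 157 / 3.6 = 43.6111 m/s
V^2 = 1901.929
d = 1901.929 / (2 * 0.8)
d = 1901.929 / 1.6
d = 1188.7 m

1188.7


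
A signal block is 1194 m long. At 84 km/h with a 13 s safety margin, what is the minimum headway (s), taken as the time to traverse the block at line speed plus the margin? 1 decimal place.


V = 84 / 3.6 = 23.3333 m/s
Block traversal time = 1194 / 23.3333 = 51.1714 s
Headway = 51.1714 + 13
Headway = 64.2 s

64.2


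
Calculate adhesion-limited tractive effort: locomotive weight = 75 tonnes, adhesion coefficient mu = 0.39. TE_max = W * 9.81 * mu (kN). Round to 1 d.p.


TE_max = W * g * mu
TE_max = 75 * 9.81 * 0.39
TE_max = 735.75 * 0.39
TE_max = 286.9 kN

286.9


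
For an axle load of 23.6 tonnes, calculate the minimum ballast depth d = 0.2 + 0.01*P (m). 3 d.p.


d = 0.2 + 0.01 * 23.6
d = 0.2 + 0.236
d = 0.436 m

0.436


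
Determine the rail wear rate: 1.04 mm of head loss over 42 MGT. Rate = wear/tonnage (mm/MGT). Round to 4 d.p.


Wear rate = total wear / cumulative tonnage
Rate = 1.04 / 42
Rate = 0.0248 mm/MGT

0.0248


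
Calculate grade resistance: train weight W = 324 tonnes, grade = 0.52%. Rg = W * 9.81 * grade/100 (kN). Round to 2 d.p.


Rg = W * 9.81 * grade / 100
Rg = 324 * 9.81 * 0.52 / 100
Rg = 3178.44 * 0.0052
Rg = 16.53 kN

16.53


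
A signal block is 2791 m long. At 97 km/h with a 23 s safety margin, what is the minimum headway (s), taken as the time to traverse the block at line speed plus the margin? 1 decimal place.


V = 97 / 3.6 = 26.9444 m/s
Block traversal time = 2791 / 26.9444 = 103.5835 s
Headway = 103.5835 + 23
Headway = 126.6 s

126.6


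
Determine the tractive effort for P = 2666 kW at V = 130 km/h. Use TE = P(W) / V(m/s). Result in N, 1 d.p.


Convert: P = 2666 kW = 2666000 W
V = 130 / 3.6 = 36.1111 m/s
TE = 2666000 / 36.1111
TE = 73827.7 N

73827.7


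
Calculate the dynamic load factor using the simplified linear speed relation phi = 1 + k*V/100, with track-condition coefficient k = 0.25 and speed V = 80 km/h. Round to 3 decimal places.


phi = 1 + k * V / 100
phi = 1 + 0.25 * 80 / 100
phi = 1 + 0.2
phi = 1.200

1.200


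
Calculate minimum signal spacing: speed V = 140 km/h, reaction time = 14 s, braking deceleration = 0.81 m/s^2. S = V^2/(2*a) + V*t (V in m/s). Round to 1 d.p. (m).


V = 140 / 3.6 = 38.8889 m/s
Braking distance = 38.8889^2 / (2*0.81) = 933.5467 m
Sighting distance = 38.8889 * 14 = 544.4444 m
S = 933.5467 + 544.4444 = 1478.0 m

1478.0


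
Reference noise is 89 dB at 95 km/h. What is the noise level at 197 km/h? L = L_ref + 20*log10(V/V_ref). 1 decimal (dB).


V/V_ref = 197 / 95 = 2.073684
log10(2.073684) = 0.316743
20 * 0.316743 = 6.3349
L = 89 + 6.3349 = 95.3 dB

95.3


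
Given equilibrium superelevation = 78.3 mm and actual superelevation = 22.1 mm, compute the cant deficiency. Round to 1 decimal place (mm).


Cant deficiency = equilibrium cant - actual cant
CD = 78.3 - 22.1
CD = 56.2 mm

56.2


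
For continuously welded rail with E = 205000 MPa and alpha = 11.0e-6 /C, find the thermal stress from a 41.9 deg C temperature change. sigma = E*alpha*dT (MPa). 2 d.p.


sigma = E * alpha * dT
sigma = 205000 * 11.0e-6 * 41.9
sigma = 2.255 * 41.9
sigma = 94.48 MPa

94.48


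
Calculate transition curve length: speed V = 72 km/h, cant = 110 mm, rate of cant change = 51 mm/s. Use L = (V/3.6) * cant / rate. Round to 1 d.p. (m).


Convert speed: V = 72 / 3.6 = 20.0 m/s
L = 20.0 * 110 / 51
L = 2200.0 / 51
L = 43.1 m

43.1


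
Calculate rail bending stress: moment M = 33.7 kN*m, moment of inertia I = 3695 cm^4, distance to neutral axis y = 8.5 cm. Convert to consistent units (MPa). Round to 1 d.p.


Convert units:
M = 33.7 kN*m = 33700000 N*mm
y = 8.5 cm = 85 mm
I = 3695 cm^4 = 36950000 mm^4
sigma = 33700000 * 85 / 36950000
sigma = 77.5 MPa

77.5


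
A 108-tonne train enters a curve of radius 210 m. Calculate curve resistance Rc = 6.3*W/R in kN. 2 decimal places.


Rc = 6.3 * W / R
Rc = 6.3 * 108 / 210
Rc = 680.4 / 210
Rc = 3.24 kN

3.24


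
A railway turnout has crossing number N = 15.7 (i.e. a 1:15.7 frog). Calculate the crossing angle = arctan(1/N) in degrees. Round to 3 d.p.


1/N = 1/15.7 = 0.063694
angle = arctan(0.063694) = 0.063608 rad
angle = 0.063608 * 180/pi = 3.644 degrees

3.644


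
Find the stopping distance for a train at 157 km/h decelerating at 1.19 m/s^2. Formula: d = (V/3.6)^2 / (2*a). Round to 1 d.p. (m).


Convert speed: V = 157 / 3.6 = 43.6111 m/s
V^2 = 1901.929
d = 1901.929 / (2 * 1.19)
d = 1901.929 / 2.38
d = 799.1 m

799.1


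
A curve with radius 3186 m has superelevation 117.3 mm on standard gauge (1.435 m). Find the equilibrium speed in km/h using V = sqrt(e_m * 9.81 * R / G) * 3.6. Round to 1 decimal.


Convert cant: e = 117.3 mm = 0.1173 m
V_ms = sqrt(0.1173 * 9.81 * 3186 / 1.435)
V_ms = sqrt(2554.823427) = 50.5453 m/s
V = 50.5453 * 3.6 = 182.0 km/h

182.0


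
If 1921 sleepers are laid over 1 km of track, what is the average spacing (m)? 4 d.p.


Spacing = 1000 m / number of sleepers
Spacing = 1000 / 1921
Spacing = 0.5206 m

0.5206


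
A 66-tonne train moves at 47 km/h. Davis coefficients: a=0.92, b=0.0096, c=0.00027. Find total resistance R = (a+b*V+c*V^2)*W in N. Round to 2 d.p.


b*V = 0.0096 * 47 = 0.4512
c*V^2 = 0.00027 * 2209 = 0.59643
R_per_t = 0.92 + 0.4512 + 0.59643 = 1.96763 N/t
R_total = 1.96763 * 66 = 129.86 N

129.86


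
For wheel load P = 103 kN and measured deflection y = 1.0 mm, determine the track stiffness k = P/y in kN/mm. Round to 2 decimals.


Track stiffness k = P / y
k = 103 / 1.0
k = 103.00 kN/mm

103.00


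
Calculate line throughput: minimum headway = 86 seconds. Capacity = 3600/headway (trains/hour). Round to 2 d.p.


Capacity = 3600 / headway
Capacity = 3600 / 86
Capacity = 41.86 trains/hour

41.86


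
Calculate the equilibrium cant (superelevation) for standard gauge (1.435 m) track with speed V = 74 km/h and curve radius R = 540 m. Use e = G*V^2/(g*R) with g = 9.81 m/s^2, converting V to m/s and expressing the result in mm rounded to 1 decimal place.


Convert speed: V = 74 / 3.6 = 20.5556 m/s
Apply formula: e = 1.435 * 20.5556^2 / (9.81 * 540)
e = 1.435 * 422.5309 / 5297.4
e = 0.114458 m = 114.5 mm

114.5


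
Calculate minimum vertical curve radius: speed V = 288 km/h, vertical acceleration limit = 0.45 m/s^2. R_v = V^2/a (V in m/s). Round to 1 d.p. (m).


Convert speed: V = 288 / 3.6 = 80.0 m/s
V^2 = 6400.0 m^2/s^2
R_v = 6400.0 / 0.45
R_v = 14222.2 m

14222.2


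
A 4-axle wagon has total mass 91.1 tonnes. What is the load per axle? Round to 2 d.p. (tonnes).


Load per axle = total weight / number of axles
Load = 91.1 / 4
Load = 22.78 tonnes

22.78


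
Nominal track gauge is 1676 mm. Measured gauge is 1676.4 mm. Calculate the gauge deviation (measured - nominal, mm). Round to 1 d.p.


Deviation = measured - nominal
Deviation = 1676.4 - 1676
Deviation = 0.4 mm

0.4


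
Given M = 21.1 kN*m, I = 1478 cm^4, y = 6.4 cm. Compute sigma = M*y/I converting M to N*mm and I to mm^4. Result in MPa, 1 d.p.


Convert units:
M = 21.1 kN*m = 21100000 N*mm
y = 6.4 cm = 64 mm
I = 1478 cm^4 = 14780000 mm^4
sigma = 21100000 * 64 / 14780000
sigma = 91.4 MPa

91.4


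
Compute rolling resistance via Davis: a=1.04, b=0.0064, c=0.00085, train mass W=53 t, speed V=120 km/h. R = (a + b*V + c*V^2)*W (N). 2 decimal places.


b*V = 0.0064 * 120 = 0.768
c*V^2 = 0.00085 * 14400 = 12.24
R_per_t = 1.04 + 0.768 + 12.24 = 14.048 N/t
R_total = 14.048 * 53 = 744.54 N

744.54


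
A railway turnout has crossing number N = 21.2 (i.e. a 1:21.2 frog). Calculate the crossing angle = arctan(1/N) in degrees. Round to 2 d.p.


1/N = 1/21.2 = 0.04717
angle = arctan(0.04717) = 0.047135 rad
angle = 0.047135 * 180/pi = 2.70 degrees

2.70


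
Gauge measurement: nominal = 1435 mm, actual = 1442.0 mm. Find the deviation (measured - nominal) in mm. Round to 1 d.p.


Deviation = measured - nominal
Deviation = 1442.0 - 1435
Deviation = 7.0 mm

7.0


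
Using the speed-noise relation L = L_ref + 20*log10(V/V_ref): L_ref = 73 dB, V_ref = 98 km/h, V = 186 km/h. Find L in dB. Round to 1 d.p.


V/V_ref = 186 / 98 = 1.897959
log10(1.897959) = 0.278287
20 * 0.278287 = 5.5657
L = 73 + 5.5657 = 78.6 dB

78.6


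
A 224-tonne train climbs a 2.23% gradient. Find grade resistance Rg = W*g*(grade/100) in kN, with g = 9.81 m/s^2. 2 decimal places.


Rg = W * 9.81 * grade / 100
Rg = 224 * 9.81 * 2.23 / 100
Rg = 2197.44 * 0.0223
Rg = 49.00 kN

49.00


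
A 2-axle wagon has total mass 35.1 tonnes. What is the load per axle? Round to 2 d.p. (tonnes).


Load per axle = total weight / number of axles
Load = 35.1 / 2
Load = 17.55 tonnes

17.55


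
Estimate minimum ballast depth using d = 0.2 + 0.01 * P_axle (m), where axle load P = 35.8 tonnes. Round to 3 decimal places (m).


d = 0.2 + 0.01 * 35.8
d = 0.2 + 0.358
d = 0.558 m

0.558


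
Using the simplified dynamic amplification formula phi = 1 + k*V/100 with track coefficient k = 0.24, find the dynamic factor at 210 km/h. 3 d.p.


phi = 1 + k * V / 100
phi = 1 + 0.24 * 210 / 100
phi = 1 + 0.504
phi = 1.504

1.504


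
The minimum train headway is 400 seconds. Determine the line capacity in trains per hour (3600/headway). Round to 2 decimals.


Capacity = 3600 / headway
Capacity = 3600 / 400
Capacity = 9.00 trains/hour

9.00


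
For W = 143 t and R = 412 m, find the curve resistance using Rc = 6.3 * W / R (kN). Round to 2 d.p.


Rc = 6.3 * W / R
Rc = 6.3 * 143 / 412
Rc = 900.9 / 412
Rc = 2.19 kN

2.19


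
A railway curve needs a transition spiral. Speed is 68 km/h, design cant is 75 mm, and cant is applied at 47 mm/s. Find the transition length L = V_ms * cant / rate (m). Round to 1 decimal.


Convert speed: V = 68 / 3.6 = 18.8889 m/s
L = 18.8889 * 75 / 47
L = 1416.6667 / 47
L = 30.1 m

30.1


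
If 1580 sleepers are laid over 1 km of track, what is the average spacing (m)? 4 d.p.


Spacing = 1000 m / number of sleepers
Spacing = 1000 / 1580
Spacing = 0.6329 m

0.6329


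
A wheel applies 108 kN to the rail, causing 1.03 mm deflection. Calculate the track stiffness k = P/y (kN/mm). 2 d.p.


Track stiffness k = P / y
k = 108 / 1.03
k = 104.85 kN/mm

104.85


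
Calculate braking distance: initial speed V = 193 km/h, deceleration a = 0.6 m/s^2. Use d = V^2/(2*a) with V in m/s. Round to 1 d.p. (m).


Convert speed: V = 193 / 3.6 = 53.6111 m/s
V^2 = 2874.1512
d = 2874.1512 / (2 * 0.6)
d = 2874.1512 / 1.2
d = 2395.1 m

2395.1


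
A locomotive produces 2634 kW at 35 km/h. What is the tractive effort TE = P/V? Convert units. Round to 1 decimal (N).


Convert: P = 2634 kW = 2634000 W
V = 35 / 3.6 = 9.7222 m/s
TE = 2634000 / 9.7222
TE = 270925.7 N

270925.7


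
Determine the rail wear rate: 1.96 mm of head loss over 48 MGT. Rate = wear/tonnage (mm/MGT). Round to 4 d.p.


Wear rate = total wear / cumulative tonnage
Rate = 1.96 / 48
Rate = 0.0408 mm/MGT

0.0408


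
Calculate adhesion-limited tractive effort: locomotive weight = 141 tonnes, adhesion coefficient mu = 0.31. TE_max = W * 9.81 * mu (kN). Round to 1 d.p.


TE_max = W * g * mu
TE_max = 141 * 9.81 * 0.31
TE_max = 1383.21 * 0.31
TE_max = 428.8 kN

428.8


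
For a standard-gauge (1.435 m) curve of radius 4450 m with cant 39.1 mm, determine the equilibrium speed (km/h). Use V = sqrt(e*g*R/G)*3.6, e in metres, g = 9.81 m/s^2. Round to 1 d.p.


Convert cant: e = 39.1 mm = 0.0391 m
V_ms = sqrt(0.0391 * 9.81 * 4450 / 1.435)
V_ms = sqrt(1189.471045) = 34.4887 m/s
V = 34.4887 * 3.6 = 124.2 km/h

124.2


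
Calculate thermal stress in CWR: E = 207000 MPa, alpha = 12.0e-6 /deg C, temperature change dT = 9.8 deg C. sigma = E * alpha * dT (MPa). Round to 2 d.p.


sigma = E * alpha * dT
sigma = 207000 * 12.0e-6 * 9.8
sigma = 2.484 * 9.8
sigma = 24.34 MPa

24.34


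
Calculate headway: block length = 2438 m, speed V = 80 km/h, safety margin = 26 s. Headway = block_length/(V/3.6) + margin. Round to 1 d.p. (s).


V = 80 / 3.6 = 22.2222 m/s
Block traversal time = 2438 / 22.2222 = 109.71 s
Headway = 109.71 + 26
Headway = 135.7 s

135.7


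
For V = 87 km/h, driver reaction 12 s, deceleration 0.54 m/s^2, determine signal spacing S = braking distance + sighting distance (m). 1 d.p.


V = 87 / 3.6 = 24.1667 m/s
Braking distance = 24.1667^2 / (2*0.54) = 540.7665 m
Sighting distance = 24.1667 * 12 = 290.0 m
S = 540.7665 + 290.0 = 830.8 m

830.8


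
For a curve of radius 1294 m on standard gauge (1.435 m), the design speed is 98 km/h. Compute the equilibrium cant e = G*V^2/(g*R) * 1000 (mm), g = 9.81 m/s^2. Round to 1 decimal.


Convert speed: V = 98 / 3.6 = 27.2222 m/s
Apply formula: e = 1.435 * 27.2222^2 / (9.81 * 1294)
e = 1.435 * 741.0494 / 12694.14
e = 0.083771 m = 83.8 mm

83.8
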